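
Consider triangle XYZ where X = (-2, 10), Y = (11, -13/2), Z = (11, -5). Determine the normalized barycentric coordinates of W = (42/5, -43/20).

(1/5, 1/10, 7/10)

Signed area of the reference triangle: [XYZ] = ½·((-2)·(-13/2−(-5)) + 11·(-5−10) + 11·(10−(-13/2))) = ½·(3 − 165 + 363/2) = 39/4.
[WYZ] = ½·((42/5)·(-13/2−(-5)) + 11·(-5−(-43/20)) + 11·(-43/20−(-13/2))) = ½·(-63/5 − 627/20 + 957/20) = 39/20, so the X-coordinate is (39/20)/(39/4) = 1/5.
[XWZ] = ½·((-2)·(-43/20−(-5)) + (42/5)·(-5−10) + 11·(10−(-43/20))) = ½·(-57/10 − 126 + 2673/20) = 39/40, so the Y-coordinate is 1/10.
[XYW] = ½·((-2)·(-13/2−(-43/20)) + 11·(-43/20−10) + (42/5)·(10−(-13/2))) = ½·(87/10 − 2673/20 + 693/5) = 273/40, so the Z-coordinate is 7/10.
Check: 1/5 + 1/10 + 7/10 = 1.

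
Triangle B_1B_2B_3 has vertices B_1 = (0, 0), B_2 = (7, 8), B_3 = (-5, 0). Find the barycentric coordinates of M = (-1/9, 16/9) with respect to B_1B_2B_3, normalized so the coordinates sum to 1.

(4/9, 2/9, 1/3)

Signed area of the reference triangle: [B_1B_2B_3] = ½·(0·(8−0) + 7·(0−0) + (-5)·(0−8)) = ½·(0 + 0 + 40) = 20.
[MB_2B_3] = ½·((-1/9)·(8−0) + 7·(0−(16/9)) + (-5)·(16/9−8)) = ½·(-8/9 − 112/9 + 280/9) = 80/9, so the B_1-coordinate is (80/9)/20 = 4/9.
[B_1MB_3] = ½·(0·(16/9−0) + (-1/9)·(0−0) + (-5)·(0−(16/9))) = ½·(0 + 0 + 80/9) = 40/9, so the B_2-coordinate is 2/9.
[B_1B_2M] = ½·(0·(8−(16/9)) + 7·(16/9−0) + (-1/9)·(0−8)) = ½·(0 + 112/9 + 8/9) = 20/3, so the B_3-coordinate is 1/3.
Check: 4/9 + 2/9 + 1/3 = 1.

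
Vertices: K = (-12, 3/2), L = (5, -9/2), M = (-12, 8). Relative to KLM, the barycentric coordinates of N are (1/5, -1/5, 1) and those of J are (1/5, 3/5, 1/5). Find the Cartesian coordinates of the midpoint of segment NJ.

(-43/5, 21/5)

Barycentric coordinates of the midpoint are the average: (1/5, 1/5, 3/5).
Converting: (1/5)·K + (1/5)·L + (3/5)·M = (-43/5, 21/5).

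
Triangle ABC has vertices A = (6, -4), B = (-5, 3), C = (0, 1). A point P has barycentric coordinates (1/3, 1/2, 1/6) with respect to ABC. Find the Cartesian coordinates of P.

P = (1/3)·A + (1/2)·B + (1/6)·C.
x-coordinate: (1/3)·6 + (1/2)·(-5) + (1/6)·0 = -1/2.
y-coordinate: (1/3)·(-4) + (1/2)·3 + (1/6)·1 = 1/3.

(-1/2, 1/3)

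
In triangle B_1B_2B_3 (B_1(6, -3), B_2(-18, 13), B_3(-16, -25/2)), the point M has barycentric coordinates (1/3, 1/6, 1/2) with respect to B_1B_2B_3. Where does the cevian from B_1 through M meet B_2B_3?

Line B_1M meets B_2B_3 where the B_1-coordinate vanishes; zeroing M's B_1-weight and renormalizing leaves B_2, B_3-weights 1/6 : 1/2 → (1/4, 3/4).
So N = (1/4)·B_2 + (3/4)·B_3 = (-33/2, -49/8).

(-33/2, -49/8)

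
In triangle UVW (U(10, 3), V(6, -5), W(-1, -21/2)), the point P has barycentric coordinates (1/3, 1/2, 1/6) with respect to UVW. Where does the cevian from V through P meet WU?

Line VP meets WU where the V-coordinate vanishes; zeroing P's V-weight and renormalizing leaves W, U-weights 1/6 : 1/3 → (1/3, 2/3).
So Q = (1/3)·W + (2/3)·U = (19/3, -3/2).

(19/3, -3/2)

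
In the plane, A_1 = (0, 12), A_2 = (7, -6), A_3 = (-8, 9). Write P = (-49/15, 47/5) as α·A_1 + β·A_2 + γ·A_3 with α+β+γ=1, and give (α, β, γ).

(7/15, 1/15, 7/15)

Signed area of the reference triangle: [A_1A_2A_3] = ½·(0·(-6−9) + 7·(9−12) + (-8)·(12−(-6))) = ½·(0 − 21 − 144) = -165/2.
[PA_2A_3] = ½·((-49/15)·(-6−9) + 7·(9−(47/5)) + (-8)·(47/5−(-6))) = ½·(49 − 14/5 − 616/5) = -77/2, so the A_1-coordinate is (-77/2)/(-165/2) = 7/15.
[A_1PA_3] = ½·(0·(47/5−9) + (-49/15)·(9−12) + (-8)·(12−(47/5))) = ½·(0 + 49/5 − 104/5) = -11/2, so the A_2-coordinate is 1/15.
[A_1A_2P] = ½·(0·(-6−(47/5)) + 7·(47/5−12) + (-49/15)·(12−(-6))) = ½·(0 − 91/5 − 294/5) = -77/2, so the A_3-coordinate is 7/15.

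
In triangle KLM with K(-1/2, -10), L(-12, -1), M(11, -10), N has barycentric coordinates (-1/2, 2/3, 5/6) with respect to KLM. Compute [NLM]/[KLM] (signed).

The signed ratio [NLM]/[KLM] equals the barycentric coordinate of N at vertex K, which is -1/2.

-1/2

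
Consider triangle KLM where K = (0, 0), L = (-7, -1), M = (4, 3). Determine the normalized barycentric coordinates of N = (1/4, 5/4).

(1/4, 1/4, 1/2)

Signed area of the reference triangle: [KLM] = ½·(0·(-1−3) + (-7)·(3−0) + 4·(0−(-1))) = ½·(0 − 21 + 4) = -17/2.
[NLM] = ½·((1/4)·(-1−3) + (-7)·(3−(5/4)) + 4·(5/4−(-1))) = ½·(-1 − 49/4 + 9) = -17/8, so the K-coordinate is (-17/8)/(-17/2) = 1/4.
[KNM] = ½·(0·(5/4−3) + (1/4)·(3−0) + 4·(0−(5/4))) = ½·(0 + 3/4 − 5) = -17/8, so the L-coordinate is 1/4.
[KLN] = ½·(0·(-1−(5/4)) + (-7)·(5/4−0) + (1/4)·(0−(-1))) = ½·(0 − 35/4 + 1/4) = -17/4, so the M-coordinate is 1/2.
Check: 1/4 + 1/4 + 1/2 = 1.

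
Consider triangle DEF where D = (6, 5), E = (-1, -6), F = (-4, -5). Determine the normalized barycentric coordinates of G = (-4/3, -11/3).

(1/6, 1/3, 1/2)

Signed area of the reference triangle: [DEF] = ½·(6·(-6−(-5)) + (-1)·(-5−5) + (-4)·(5−(-6))) = ½·(-6 + 10 − 44) = -20.
[GEF] = ½·((-4/3)·(-6−(-5)) + (-1)·(-5−(-11/3)) + (-4)·(-11/3−(-6))) = ½·(4/3 + 4/3 − 28/3) = -10/3, so the D-coordinate is (-10/3)/(-20) = 1/6.
[DGF] = ½·(6·(-11/3−(-5)) + (-4/3)·(-5−5) + (-4)·(5−(-11/3))) = ½·(8 + 40/3 − 104/3) = -20/3, so the E-coordinate is 1/3.
[DEG] = ½·(6·(-6−(-11/3)) + (-1)·(-11/3−5) + (-4/3)·(5−(-6))) = ½·(-14 + 26/3 − 44/3) = -10, so the F-coordinate is 1/2.
Check: 1/6 + 1/3 + 1/2 = 1.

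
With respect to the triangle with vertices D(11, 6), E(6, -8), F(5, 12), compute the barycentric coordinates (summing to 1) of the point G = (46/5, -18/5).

Signed area of the reference triangle: [DEF] = ½·(11·(-8−12) + 6·(12−6) + 5·(6−(-8))) = ½·(-220 + 36 + 70) = -57.
[GEF] = ½·((46/5)·(-8−12) + 6·(12−(-18/5)) + 5·(-18/5−(-8))) = ½·(-184 + 468/5 + 22) = -171/5, so the D-coordinate is (-171/5)/(-57) = 3/5.
[DGF] = ½·(11·(-18/5−12) + (46/5)·(12−6) + 5·(6−(-18/5))) = ½·(-858/5 + 276/5 + 48) = -171/5, so the E-coordinate is 3/5.
[DEG] = ½·(11·(-8−(-18/5)) + 6·(-18/5−6) + (46/5)·(6−(-8))) = ½·(-242/5 − 288/5 + 644/5) = 57/5, so the F-coordinate is -1/5.
Check: 3/5 + 3/5 − 1/5 = 1.

(3/5, 3/5, -1/5)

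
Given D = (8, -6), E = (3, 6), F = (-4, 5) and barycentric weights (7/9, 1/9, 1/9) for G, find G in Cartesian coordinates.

(55/9, -31/9)

G = (7/9)·D + (1/9)·E + (1/9)·F.
x-coordinate: (7/9)·8 + (1/9)·3 + (1/9)·(-4) = 55/9.
y-coordinate: (7/9)·(-6) + (1/9)·6 + (1/9)·5 = -31/9.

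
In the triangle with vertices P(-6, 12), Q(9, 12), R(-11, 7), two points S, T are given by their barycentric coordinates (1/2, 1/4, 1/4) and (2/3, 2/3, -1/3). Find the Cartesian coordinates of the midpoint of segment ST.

(13/12, 293/24)

Barycentric coordinates of the midpoint are the average: (7/12, 11/24, -1/24).
Converting: (7/12)·P + (11/24)·Q + (-1/24)·R = (13/12, 293/24).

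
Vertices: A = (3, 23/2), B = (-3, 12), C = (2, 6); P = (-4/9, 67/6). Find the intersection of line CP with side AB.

Barycentric coordinates of P with respect to ABC: (1/3, 5/9, 1/9).
On side AB the C-coordinate is zero; dropping P's C-weight 1/9 and renormalizing the remaining 1/3 : 5/9 gives weights 3/8, 5/8 on A, B.
Q = (3/8)·(3, 23/2) + (5/8)·(-3, 12) = (-3/4, 189/16).

(-3/4, 189/16)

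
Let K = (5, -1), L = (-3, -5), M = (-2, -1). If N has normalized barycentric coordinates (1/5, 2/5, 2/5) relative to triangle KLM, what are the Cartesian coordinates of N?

(-1, -13/5)

N = (1/5)·K + (2/5)·L + (2/5)·M.
x-coordinate: (1/5)·5 + (2/5)·(-3) + (2/5)·(-2) = -1.
y-coordinate: (1/5)·(-1) + (2/5)·(-5) + (2/5)·(-1) = -13/5.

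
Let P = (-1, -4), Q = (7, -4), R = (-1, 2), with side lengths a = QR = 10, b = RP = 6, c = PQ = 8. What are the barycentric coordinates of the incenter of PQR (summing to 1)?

The incenter has barycentric coordinates proportional to the opposite side lengths: (10 : 6 : 8).
Normalizing by 10+6+8 = 24 gives (5/12, 1/4, 1/3).

(5/12, 1/4, 1/3)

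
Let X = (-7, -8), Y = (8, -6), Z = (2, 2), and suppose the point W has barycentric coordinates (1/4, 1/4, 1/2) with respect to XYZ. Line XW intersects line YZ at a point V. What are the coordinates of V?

(4, -2/3)

Line XW meets YZ where the X-coordinate vanishes; zeroing W's X-weight and renormalizing leaves Y, Z-weights 1/4 : 1/2 → (1/3, 2/3).
So V = (1/3)·Y + (2/3)·Z = (4, -2/3).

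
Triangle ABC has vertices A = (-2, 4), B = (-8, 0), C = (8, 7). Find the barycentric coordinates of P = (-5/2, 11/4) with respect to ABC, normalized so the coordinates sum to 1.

Signed area of the reference triangle: [ABC] = ½·((-2)·(0−7) + (-8)·(7−4) + 8·(4−0)) = ½·(14 − 24 + 32) = 11.
[PBC] = ½·((-5/2)·(0−7) + (-8)·(7−(11/4)) + 8·(11/4−0)) = ½·(35/2 − 34 + 22) = 11/4, so the A-coordinate is (11/4)/11 = 1/4.
[APC] = ½·((-2)·(11/4−7) + (-5/2)·(7−4) + 8·(4−(11/4))) = ½·(17/2 − 15/2 + 10) = 11/2, so the B-coordinate is 1/2.
[ABP] = ½·((-2)·(0−(11/4)) + (-8)·(11/4−4) + (-5/2)·(4−0)) = ½·(11/2 + 10 − 10) = 11/4, so the C-coordinate is 1/4.

(1/4, 1/2, 1/4)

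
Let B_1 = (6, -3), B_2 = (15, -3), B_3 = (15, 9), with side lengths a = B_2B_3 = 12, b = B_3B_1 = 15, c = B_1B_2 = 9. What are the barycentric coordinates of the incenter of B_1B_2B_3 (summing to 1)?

The incenter has barycentric coordinates proportional to the opposite side lengths: (12 : 15 : 9).
Normalizing by 12+15+9 = 36 gives (1/3, 5/12, 1/4).

(1/3, 5/12, 1/4)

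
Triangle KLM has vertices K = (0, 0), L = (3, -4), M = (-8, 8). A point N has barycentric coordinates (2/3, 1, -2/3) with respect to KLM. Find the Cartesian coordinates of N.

(25/3, -28/3)

N = (2/3)·K + 1·L + (-2/3)·M.
x-coordinate: (2/3)·0 + 1·3 + (-2/3)·(-8) = 25/3.
y-coordinate: (2/3)·0 + 1·(-4) + (-2/3)·8 = -28/3.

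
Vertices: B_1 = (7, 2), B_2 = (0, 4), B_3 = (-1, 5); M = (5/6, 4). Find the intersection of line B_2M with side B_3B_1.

Barycentric coordinates of M with respect to B_1B_2B_3: (1/6, 1/2, 1/3).
On side B_3B_1 the B_2-coordinate is zero; dropping M's B_2-weight 1/2 and renormalizing the remaining 1/3 : 1/6 gives weights 2/3, 1/3 on B_3, B_1.
N = (2/3)·(-1, 5) + (1/3)·(7, 2) = (5/3, 4).

(5/3, 4)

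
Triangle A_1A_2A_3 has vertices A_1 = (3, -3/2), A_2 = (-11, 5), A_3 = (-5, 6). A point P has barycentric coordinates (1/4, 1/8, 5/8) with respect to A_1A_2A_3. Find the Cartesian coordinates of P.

P = (1/4)·A_1 + (1/8)·A_2 + (5/8)·A_3.
x-coordinate: (1/4)·3 + (1/8)·(-11) + (5/8)·(-5) = -15/4.
y-coordinate: (1/4)·(-3/2) + (1/8)·5 + (5/8)·6 = 4.

(-15/4, 4)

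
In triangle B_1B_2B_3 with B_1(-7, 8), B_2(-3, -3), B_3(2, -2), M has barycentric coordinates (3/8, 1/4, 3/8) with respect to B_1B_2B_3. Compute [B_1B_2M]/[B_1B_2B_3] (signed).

3/8

The signed ratio [B_1B_2M]/[B_1B_2B_3] equals the barycentric coordinate of M at vertex B_3, which is 3/8.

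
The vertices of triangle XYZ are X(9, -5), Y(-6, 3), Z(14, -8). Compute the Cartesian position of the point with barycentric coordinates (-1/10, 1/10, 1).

(25/2, -36/5)

W = (-1/10)·X + (1/10)·Y + 1·Z.
x-coordinate: (-1/10)·9 + (1/10)·(-6) + 1·14 = 25/2.
y-coordinate: (-1/10)·(-5) + (1/10)·3 + 1·(-8) = -36/5.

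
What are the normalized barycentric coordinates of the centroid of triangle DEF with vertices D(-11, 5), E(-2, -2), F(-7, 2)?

(1/3, 1/3, 1/3)

The centroid is the average of the vertices, so each weight is 1/3.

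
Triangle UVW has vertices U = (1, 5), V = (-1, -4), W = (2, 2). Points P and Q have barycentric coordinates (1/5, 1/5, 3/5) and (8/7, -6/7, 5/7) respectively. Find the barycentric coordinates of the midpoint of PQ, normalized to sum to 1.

(47/70, -23/70, 23/35)

Since both coordinate triples sum to 1, the midpoint's barycentrics are the componentwise average.
(1/5+8/7)/2 = 47/70; similarly -23/70 and 23/35.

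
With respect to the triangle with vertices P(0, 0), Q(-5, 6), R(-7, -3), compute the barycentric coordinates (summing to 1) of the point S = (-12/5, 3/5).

(3/5, 1/5, 1/5)

Signed area of the reference triangle: [PQR] = ½·(0·(6−(-3)) + (-5)·(-3−0) + (-7)·(0−6)) = ½·(0 + 15 + 42) = 57/2.
[SQR] = ½·((-12/5)·(6−(-3)) + (-5)·(-3−(3/5)) + (-7)·(3/5−6)) = ½·(-108/5 + 18 + 189/5) = 171/10, so the P-coordinate is (171/10)/(57/2) = 3/5.
[PSR] = ½·(0·(3/5−(-3)) + (-12/5)·(-3−0) + (-7)·(0−(3/5))) = ½·(0 + 36/5 + 21/5) = 57/10, so the Q-coordinate is 1/5.
[PQS] = ½·(0·(6−(3/5)) + (-5)·(3/5−0) + (-12/5)·(0−6)) = ½·(0 − 3 + 72/5) = 57/10, so the R-coordinate is 1/5.
Check: 3/5 + 1/5 + 1/5 = 1.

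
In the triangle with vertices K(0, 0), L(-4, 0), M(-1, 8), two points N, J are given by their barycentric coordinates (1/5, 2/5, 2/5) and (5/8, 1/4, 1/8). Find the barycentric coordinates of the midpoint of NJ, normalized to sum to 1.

Since both coordinate triples sum to 1, the midpoint's barycentrics are the componentwise average.
(1/5+5/8)/2 = 33/80; similarly 13/40 and 21/80.

(33/80, 13/40, 21/80)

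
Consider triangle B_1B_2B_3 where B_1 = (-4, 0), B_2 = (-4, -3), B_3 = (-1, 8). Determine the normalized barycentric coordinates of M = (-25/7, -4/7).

Signed area of the reference triangle: [B_1B_2B_3] = ½·((-4)·(-3−8) + (-4)·(8−0) + (-1)·(0−(-3))) = ½·(44 − 32 − 3) = 9/2.
[MB_2B_3] = ½·((-25/7)·(-3−8) + (-4)·(8−(-4/7)) + (-1)·(-4/7−(-3))) = ½·(275/7 − 240/7 − 17/7) = 9/7, so the B_1-coordinate is (9/7)/(9/2) = 2/7.
[B_1MB_3] = ½·((-4)·(-4/7−8) + (-25/7)·(8−0) + (-1)·(0−(-4/7))) = ½·(240/7 − 200/7 − 4/7) = 18/7, so the B_2-coordinate is 4/7.
[B_1B_2M] = ½·((-4)·(-3−(-4/7)) + (-4)·(-4/7−0) + (-25/7)·(0−(-3))) = ½·(68/7 + 16/7 − 75/7) = 9/14, so the B_3-coordinate is 1/7.

(2/7, 4/7, 1/7)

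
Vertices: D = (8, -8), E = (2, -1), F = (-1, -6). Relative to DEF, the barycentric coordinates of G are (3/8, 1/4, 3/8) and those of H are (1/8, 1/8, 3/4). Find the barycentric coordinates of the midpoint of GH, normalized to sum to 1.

Since both coordinate triples sum to 1, the midpoint's barycentrics are the componentwise average.
(3/8+1/8)/2 = 1/4; similarly 3/16 and 9/16.

(1/4, 3/16, 9/16)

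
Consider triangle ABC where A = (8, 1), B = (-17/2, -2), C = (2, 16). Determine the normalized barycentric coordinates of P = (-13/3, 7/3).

Signed area of the reference triangle: [ABC] = ½·(8·(-2−16) + (-17/2)·(16−1) + 2·(1−(-2))) = ½·(-144 − 255/2 + 6) = -531/4.
[PBC] = ½·((-13/3)·(-2−16) + (-17/2)·(16−(7/3)) + 2·(7/3−(-2))) = ½·(78 − 697/6 + 26/3) = -59/4, so the A-coordinate is (-59/4)/(-531/4) = 1/9.
[APC] = ½·(8·(7/3−16) + (-13/3)·(16−1) + 2·(1−(7/3))) = ½·(-328/3 − 65 − 8/3) = -177/2, so the B-coordinate is 2/3.
[ABP] = ½·(8·(-2−(7/3)) + (-17/2)·(7/3−1) + (-13/3)·(1−(-2))) = ½·(-104/3 − 34/3 − 13) = -59/2, so the C-coordinate is 2/9.
Check: 1/9 + 2/3 + 2/9 = 1.

(1/9, 2/3, 2/9)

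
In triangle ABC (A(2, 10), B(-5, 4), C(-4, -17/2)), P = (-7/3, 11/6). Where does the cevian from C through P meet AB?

Barycentric coordinates of P with respect to ABC: (1/3, 1/3, 1/3).
On side AB the C-coordinate is zero; dropping P's C-weight 1/3 and renormalizing the remaining 1/3 : 1/3 gives weights 1/2, 1/2 on A, B.
Q = (1/2)·(2, 10) + (1/2)·(-5, 4) = (-3/2, 7).

(-3/2, 7)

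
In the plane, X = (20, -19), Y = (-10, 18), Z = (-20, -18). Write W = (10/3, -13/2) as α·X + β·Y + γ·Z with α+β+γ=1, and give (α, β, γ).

(1/2, 1/3, 1/6)

Signed area of the reference triangle: [XYZ] = ½·(20·(18−(-18)) + (-10)·(-18−(-19)) + (-20)·(-19−18)) = ½·(720 − 10 + 740) = 725.
[WYZ] = ½·((10/3)·(18−(-18)) + (-10)·(-18−(-13/2)) + (-20)·(-13/2−18)) = ½·(120 + 115 + 490) = 725/2, so the X-coordinate is (725/2)/725 = 1/2.
[XWZ] = ½·(20·(-13/2−(-18)) + (10/3)·(-18−(-19)) + (-20)·(-19−(-13/2))) = ½·(230 + 10/3 + 250) = 725/3, so the Y-coordinate is 1/3.
[XYW] = ½·(20·(18−(-13/2)) + (-10)·(-13/2−(-19)) + (10/3)·(-19−18)) = ½·(490 − 125 − 370/3) = 725/6, so the Z-coordinate is 1/6.
Check: 1/2 + 1/3 + 1/6 = 1.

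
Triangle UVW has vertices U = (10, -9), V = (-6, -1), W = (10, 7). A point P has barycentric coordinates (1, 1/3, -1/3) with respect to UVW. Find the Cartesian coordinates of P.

P = 1·U + (1/3)·V + (-1/3)·W.
x-coordinate: 1·10 + (1/3)·(-6) + (-1/3)·10 = 14/3.
y-coordinate: 1·(-9) + (1/3)·(-1) + (-1/3)·7 = -35/3.

(14/3, -35/3)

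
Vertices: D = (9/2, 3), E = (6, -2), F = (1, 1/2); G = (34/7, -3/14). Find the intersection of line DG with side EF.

(5, -3/2)

Barycentric coordinates of G with respect to DEF: (2/7, 4/7, 1/7).
On side EF the D-coordinate is zero; dropping G's D-weight 2/7 and renormalizing the remaining 4/7 : 1/7 gives weights 4/5, 1/5 on E, F.
H = (4/5)·(6, -2) + (1/5)·(1, 1/2) = (5, -3/2).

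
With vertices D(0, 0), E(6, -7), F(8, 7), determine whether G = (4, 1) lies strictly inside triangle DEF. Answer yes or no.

yes

Barycentric coordinates of G: (22/49, 10/49, 17/49).
The three coordinates are positive, positive, positive; a point is interior exactly when all three are positive.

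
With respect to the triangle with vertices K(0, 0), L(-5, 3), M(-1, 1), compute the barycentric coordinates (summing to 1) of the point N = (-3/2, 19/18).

Signed area of the reference triangle: [KLM] = ½·(0·(3−1) + (-5)·(1−0) + (-1)·(0−3)) = ½·(0 − 5 + 3) = -1.
[NLM] = ½·((-3/2)·(3−1) + (-5)·(1−(19/18)) + (-1)·(19/18−3)) = ½·(-3 + 5/18 + 35/18) = -7/18, so the K-coordinate is (-7/18)/(-1) = 7/18.
[KNM] = ½·(0·(19/18−1) + (-3/2)·(1−0) + (-1)·(0−(19/18))) = ½·(0 − 3/2 + 19/18) = -2/9, so the L-coordinate is 2/9.
[KLN] = ½·(0·(3−(19/18)) + (-5)·(19/18−0) + (-3/2)·(0−3)) = ½·(0 − 95/18 + 9/2) = -7/18, so the M-coordinate is 7/18.
Check: 7/18 + 2/9 + 7/18 = 1.

(7/18, 2/9, 7/18)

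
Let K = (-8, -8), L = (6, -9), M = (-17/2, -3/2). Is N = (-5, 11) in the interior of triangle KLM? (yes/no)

no

Barycentric coordinates of N: (-415/181, 58/181, 538/181).
The three coordinates are negative, positive, positive; a point is interior exactly when all three are positive.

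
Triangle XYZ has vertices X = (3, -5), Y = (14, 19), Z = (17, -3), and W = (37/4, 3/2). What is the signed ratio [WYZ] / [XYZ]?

1/2

[XYZ] = ½·(3·(19−(-3)) + 14·(-3−(-5)) + 17·(-5−19)) = ½·(66 + 28 − 408) = -157.
[WYZ] = ½·((37/4)·(19−(-3)) + 14·(-3−(3/2)) + 17·(3/2−19)) = ½·(407/2 − 63 − 595/2) = -157/2, so the ratio is (-157/2)/(-157) = 1/2.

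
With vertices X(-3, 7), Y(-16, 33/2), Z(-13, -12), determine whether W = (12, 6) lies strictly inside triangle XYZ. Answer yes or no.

no

Barycentric coordinates of W: (511/228, -295/342, -259/684).
The three coordinates are positive, negative, negative; a point is interior exactly when all three are positive.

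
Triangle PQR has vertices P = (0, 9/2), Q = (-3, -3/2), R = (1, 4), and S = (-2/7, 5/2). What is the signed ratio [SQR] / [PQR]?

[PQR] = ½·(0·(-3/2−4) + (-3)·(4−(9/2)) + 1·(9/2−(-3/2))) = ½·(0 + 3/2 + 6) = 15/4.
[SQR] = ½·((-2/7)·(-3/2−4) + (-3)·(4−(5/2)) + 1·(5/2−(-3/2))) = ½·(11/7 − 9/2 + 4) = 15/28, so the ratio is (15/28)/(15/4) = 1/7.

1/7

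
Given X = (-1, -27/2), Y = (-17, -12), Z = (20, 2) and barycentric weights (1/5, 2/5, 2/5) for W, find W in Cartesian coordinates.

W = (1/5)·X + (2/5)·Y + (2/5)·Z.
x-coordinate: (1/5)·(-1) + (2/5)·(-17) + (2/5)·20 = 1.
y-coordinate: (1/5)·(-27/2) + (2/5)·(-12) + (2/5)·2 = -67/10.

(1, -67/10)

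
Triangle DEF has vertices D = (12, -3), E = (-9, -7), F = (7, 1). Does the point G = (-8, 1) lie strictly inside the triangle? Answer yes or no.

Barycentric coordinates of G: (-15/13, 15/26, 41/26).
The three coordinates are negative, positive, positive; a point is interior exactly when all three are positive.

no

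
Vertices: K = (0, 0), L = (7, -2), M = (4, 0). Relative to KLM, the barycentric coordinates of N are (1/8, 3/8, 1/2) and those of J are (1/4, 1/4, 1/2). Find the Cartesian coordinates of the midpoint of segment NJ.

(67/16, -5/8)

Barycentric coordinates of the midpoint are the average: (3/16, 5/16, 1/2).
Converting: (3/16)·K + (5/16)·L + (1/2)·M = (67/16, -5/8).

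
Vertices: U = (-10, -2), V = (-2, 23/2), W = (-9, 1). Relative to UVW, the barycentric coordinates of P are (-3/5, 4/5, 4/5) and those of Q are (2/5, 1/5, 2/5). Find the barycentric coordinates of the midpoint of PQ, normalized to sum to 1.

Since both coordinate triples sum to 1, the midpoint's barycentrics are the componentwise average.
(-3/5+2/5)/2 = -1/10; similarly 1/2 and 3/5.

(-1/10, 1/2, 3/5)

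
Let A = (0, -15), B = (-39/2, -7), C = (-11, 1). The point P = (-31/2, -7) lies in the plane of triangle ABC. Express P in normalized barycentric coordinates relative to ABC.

(1/7, 5/7, 1/7)

Signed area of the reference triangle: [ABC] = ½·(0·(-7−1) + (-39/2)·(1−(-15)) + (-11)·(-15−(-7))) = ½·(0 − 312 + 88) = -112.
[PBC] = ½·((-31/2)·(-7−1) + (-39/2)·(1−(-7)) + (-11)·(-7−(-7))) = ½·(124 − 156 + 0) = -16, so the A-coordinate is (-16)/(-112) = 1/7.
[APC] = ½·(0·(-7−1) + (-31/2)·(1−(-15)) + (-11)·(-15−(-7))) = ½·(0 − 248 + 88) = -80, so the B-coordinate is 5/7.
[ABP] = ½·(0·(-7−(-7)) + (-39/2)·(-7−(-15)) + (-31/2)·(-15−(-7))) = ½·(0 − 156 + 124) = -16, so the C-coordinate is 1/7.
Check: 1/7 + 5/7 + 1/7 = 1.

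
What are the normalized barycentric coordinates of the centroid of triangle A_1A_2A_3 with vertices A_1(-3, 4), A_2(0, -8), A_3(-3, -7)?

The centroid is the average of the vertices, so each weight is 1/3.

(1/3, 1/3, 1/3)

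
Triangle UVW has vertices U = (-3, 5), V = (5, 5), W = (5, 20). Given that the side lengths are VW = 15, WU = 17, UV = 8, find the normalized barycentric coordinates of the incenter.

The incenter has barycentric coordinates proportional to the opposite side lengths: (15 : 17 : 8).
Normalizing by 15+17+8 = 40 gives (3/8, 17/40, 1/5).

(3/8, 17/40, 1/5)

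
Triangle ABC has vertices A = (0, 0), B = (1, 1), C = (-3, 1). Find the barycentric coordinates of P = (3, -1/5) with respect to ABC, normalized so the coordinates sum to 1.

Signed area of the reference triangle: [ABC] = ½·(0·(1−1) + 1·(1−0) + (-3)·(0−1)) = ½·(0 + 1 + 3) = 2.
[PBC] = ½·(3·(1−1) + 1·(1−(-1/5)) + (-3)·(-1/5−1)) = ½·(0 + 6/5 + 18/5) = 12/5, so the A-coordinate is (12/5)/2 = 6/5.
[APC] = ½·(0·(-1/5−1) + 3·(1−0) + (-3)·(0−(-1/5))) = ½·(0 + 3 − 3/5) = 6/5, so the B-coordinate is 3/5.
[ABP] = ½·(0·(1−(-1/5)) + 1·(-1/5−0) + 3·(0−1)) = ½·(0 − 1/5 − 3) = -8/5, so the C-coordinate is -4/5.
Check: 6/5 + 3/5 − 4/5 = 1.

(6/5, 3/5, -4/5)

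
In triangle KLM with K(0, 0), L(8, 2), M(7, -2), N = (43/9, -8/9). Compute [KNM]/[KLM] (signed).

[KLM] = ½·(0·(2−(-2)) + 8·(-2−0) + 7·(0−2)) = ½·(0 − 16 − 14) = -15.
[KNM] = ½·(0·(-8/9−(-2)) + (43/9)·(-2−0) + 7·(0−(-8/9))) = ½·(0 − 86/9 + 56/9) = -5/3, so the ratio is (-5/3)/(-15) = 1/9.

1/9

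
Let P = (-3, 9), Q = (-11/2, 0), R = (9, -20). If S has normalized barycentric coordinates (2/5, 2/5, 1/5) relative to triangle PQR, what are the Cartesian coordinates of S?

S = (2/5)·P + (2/5)·Q + (1/5)·R.
x-coordinate: (2/5)·(-3) + (2/5)·(-11/2) + (1/5)·9 = -8/5.
y-coordinate: (2/5)·9 + (2/5)·0 + (1/5)·(-20) = -2/5.

(-8/5, -2/5)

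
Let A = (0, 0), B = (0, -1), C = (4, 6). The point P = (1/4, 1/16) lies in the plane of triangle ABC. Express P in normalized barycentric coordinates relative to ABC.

(5/8, 5/16, 1/16)

Signed area of the reference triangle: [ABC] = ½·(0·(-1−6) + 0·(6−0) + 4·(0−(-1))) = ½·(0 + 0 + 4) = 2.
[PBC] = ½·((1/4)·(-1−6) + 0·(6−(1/16)) + 4·(1/16−(-1))) = ½·(-7/4 + 0 + 17/4) = 5/4, so the A-coordinate is (5/4)/2 = 5/8.
[APC] = ½·(0·(1/16−6) + (1/4)·(6−0) + 4·(0−(1/16))) = ½·(0 + 3/2 − 1/4) = 5/8, so the B-coordinate is 5/16.
[ABP] = ½·(0·(-1−(1/16)) + 0·(1/16−0) + (1/4)·(0−(-1))) = ½·(0 + 0 + 1/4) = 1/8, so the C-coordinate is 1/16.
Check: 5/8 + 5/16 + 1/16 = 1.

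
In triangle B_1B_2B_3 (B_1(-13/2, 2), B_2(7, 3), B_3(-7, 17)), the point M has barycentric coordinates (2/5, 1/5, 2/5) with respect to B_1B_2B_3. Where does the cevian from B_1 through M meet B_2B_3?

Line B_1M meets B_2B_3 where the B_1-coordinate vanishes; zeroing M's B_1-weight and renormalizing leaves B_2, B_3-weights 1/5 : 2/5 → (1/3, 2/3).
So N = (1/3)·B_2 + (2/3)·B_3 = (-7/3, 37/3).

(-7/3, 37/3)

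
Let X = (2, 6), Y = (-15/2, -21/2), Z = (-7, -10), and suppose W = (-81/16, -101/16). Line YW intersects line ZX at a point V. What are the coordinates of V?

Barycentric coordinates of W with respect to XYZ: (1/4, 5/8, 1/8).
On side ZX the Y-coordinate is zero; dropping W's Y-weight 5/8 and renormalizing the remaining 1/8 : 1/4 gives weights 1/3, 2/3 on Z, X.
V = (1/3)·(-7, -10) + (2/3)·(2, 6) = (-1, 2/3).

(-1, 2/3)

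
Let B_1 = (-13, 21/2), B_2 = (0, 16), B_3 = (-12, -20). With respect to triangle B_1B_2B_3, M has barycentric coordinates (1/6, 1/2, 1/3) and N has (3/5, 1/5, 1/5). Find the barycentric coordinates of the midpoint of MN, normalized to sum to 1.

(23/60, 7/20, 4/15)

Since both coordinate triples sum to 1, the midpoint's barycentrics are the componentwise average.
(1/6+3/5)/2 = 23/60; similarly 7/20 and 4/15.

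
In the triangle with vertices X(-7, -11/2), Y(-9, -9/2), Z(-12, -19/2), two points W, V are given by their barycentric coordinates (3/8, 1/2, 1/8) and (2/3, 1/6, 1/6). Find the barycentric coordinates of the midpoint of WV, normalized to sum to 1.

(25/48, 1/3, 7/48)

Since both coordinate triples sum to 1, the midpoint's barycentrics are the componentwise average.
(3/8+2/3)/2 = 25/48; similarly 1/3 and 7/48.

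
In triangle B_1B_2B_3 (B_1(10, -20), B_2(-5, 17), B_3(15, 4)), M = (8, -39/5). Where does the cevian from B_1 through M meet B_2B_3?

(5, 21/2)

Barycentric coordinates of M with respect to B_1B_2B_3: (3/5, 1/5, 1/5).
On side B_2B_3 the B_1-coordinate is zero; dropping M's B_1-weight 3/5 and renormalizing the remaining 1/5 : 1/5 gives weights 1/2, 1/2 on B_2, B_3.
N = (1/2)·(-5, 17) + (1/2)·(15, 4) = (5, 21/2).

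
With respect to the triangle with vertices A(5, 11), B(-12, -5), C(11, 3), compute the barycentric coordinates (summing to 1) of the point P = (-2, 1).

Signed area of the reference triangle: [ABC] = ½·(5·(-5−3) + (-12)·(3−11) + 11·(11−(-5))) = ½·(-40 + 96 + 176) = 116.
[PBC] = ½·((-2)·(-5−3) + (-12)·(3−1) + 11·(1−(-5))) = ½·(16 − 24 + 66) = 29, so the A-coordinate is 29/116 = 1/4.
[APC] = ½·(5·(1−3) + (-2)·(3−11) + 11·(11−1)) = ½·(-10 + 16 + 110) = 58, so the B-coordinate is 1/2.
[ABP] = ½·(5·(-5−1) + (-12)·(1−11) + (-2)·(11−(-5))) = ½·(-30 + 120 − 32) = 29, so the C-coordinate is 1/4.
Check: 1/4 + 1/2 + 1/4 = 1.

(1/4, 1/2, 1/4)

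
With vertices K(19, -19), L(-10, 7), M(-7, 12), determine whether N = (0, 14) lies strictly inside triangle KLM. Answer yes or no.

Barycentric coordinates of N: (29/223, -269/223, 463/223).
The three coordinates are positive, negative, positive; a point is interior exactly when all three are positive.

no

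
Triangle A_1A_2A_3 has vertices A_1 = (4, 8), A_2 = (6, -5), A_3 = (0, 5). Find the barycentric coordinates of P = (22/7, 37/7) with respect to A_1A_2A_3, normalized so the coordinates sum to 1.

(4/7, 1/7, 2/7)

Signed area of the reference triangle: [A_1A_2A_3] = ½·(4·(-5−5) + 6·(5−8) + 0·(8−(-5))) = ½·(-40 − 18 + 0) = -29.
[PA_2A_3] = ½·((22/7)·(-5−5) + 6·(5−(37/7)) + 0·(37/7−(-5))) = ½·(-220/7 − 12/7 + 0) = -116/7, so the A_1-coordinate is (-116/7)/(-29) = 4/7.
[A_1PA_3] = ½·(4·(37/7−5) + (22/7)·(5−8) + 0·(8−(37/7))) = ½·(8/7 − 66/7 + 0) = -29/7, so the A_2-coordinate is 1/7.
[A_1A_2P] = ½·(4·(-5−(37/7)) + 6·(37/7−8) + (22/7)·(8−(-5))) = ½·(-288/7 − 114/7 + 286/7) = -58/7, so the A_3-coordinate is 2/7.
Check: 4/7 + 1/7 + 2/7 = 1.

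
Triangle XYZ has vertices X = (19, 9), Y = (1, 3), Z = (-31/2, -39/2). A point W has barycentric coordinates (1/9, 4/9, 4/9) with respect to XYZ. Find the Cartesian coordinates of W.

(-13/3, -19/3)

W = (1/9)·X + (4/9)·Y + (4/9)·Z.
x-coordinate: (1/9)·19 + (4/9)·1 + (4/9)·(-31/2) = -13/3.
y-coordinate: (1/9)·9 + (4/9)·3 + (4/9)·(-39/2) = -19/3.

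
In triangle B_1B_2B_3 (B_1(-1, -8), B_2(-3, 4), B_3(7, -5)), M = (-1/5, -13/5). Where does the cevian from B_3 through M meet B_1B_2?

(-2, -2)

Barycentric coordinates of M with respect to B_1B_2B_3: (2/5, 2/5, 1/5).
On side B_1B_2 the B_3-coordinate is zero; dropping M's B_3-weight 1/5 and renormalizing the remaining 2/5 : 2/5 gives weights 1/2, 1/2 on B_1, B_2.
N = (1/2)·(-1, -8) + (1/2)·(-3, 4) = (-2, -2).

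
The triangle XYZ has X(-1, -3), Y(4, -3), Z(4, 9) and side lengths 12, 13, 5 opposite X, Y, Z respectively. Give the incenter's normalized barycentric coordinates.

The incenter has barycentric coordinates proportional to the opposite side lengths: (12 : 13 : 5).
Normalizing by 12+13+5 = 30 gives (2/5, 13/30, 1/6).

(2/5, 13/30, 1/6)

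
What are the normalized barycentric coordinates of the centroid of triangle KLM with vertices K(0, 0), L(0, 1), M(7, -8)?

The centroid is the average of the vertices, so each weight is 1/3.

(1/3, 1/3, 1/3)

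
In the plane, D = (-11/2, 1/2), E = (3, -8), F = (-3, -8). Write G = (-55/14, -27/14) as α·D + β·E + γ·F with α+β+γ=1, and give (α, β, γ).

(5/7, 1/7, 1/7)

Signed area of the reference triangle: [DEF] = ½·((-11/2)·(-8−(-8)) + 3·(-8−(1/2)) + (-3)·(1/2−(-8))) = ½·(0 − 51/2 − 51/2) = -51/2.
[GEF] = ½·((-55/14)·(-8−(-8)) + 3·(-8−(-27/14)) + (-3)·(-27/14−(-8))) = ½·(0 − 255/14 − 255/14) = -255/14, so the D-coordinate is (-255/14)/(-51/2) = 5/7.
[DGF] = ½·((-11/2)·(-27/14−(-8)) + (-55/14)·(-8−(1/2)) + (-3)·(1/2−(-27/14))) = ½·(-935/28 + 935/28 − 51/7) = -51/14, so the E-coordinate is 1/7.
[DEG] = ½·((-11/2)·(-8−(-27/14)) + 3·(-27/14−(1/2)) + (-55/14)·(1/2−(-8))) = ½·(935/28 − 51/7 − 935/28) = -51/14, so the F-coordinate is 1/7.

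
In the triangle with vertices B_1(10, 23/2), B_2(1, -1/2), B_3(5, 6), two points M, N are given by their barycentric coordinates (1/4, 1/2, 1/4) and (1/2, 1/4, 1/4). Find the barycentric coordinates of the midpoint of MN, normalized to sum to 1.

(3/8, 3/8, 1/4)

Since both coordinate triples sum to 1, the midpoint's barycentrics are the componentwise average.
(1/4+1/2)/2 = 3/8; similarly 3/8 and 1/4.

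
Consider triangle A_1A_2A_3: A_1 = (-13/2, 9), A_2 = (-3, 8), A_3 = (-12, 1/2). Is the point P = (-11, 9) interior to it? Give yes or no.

no

Barycentric coordinates of P: (92/47, -51/47, 6/47).
The three coordinates are positive, negative, positive; a point is interior exactly when all three are positive.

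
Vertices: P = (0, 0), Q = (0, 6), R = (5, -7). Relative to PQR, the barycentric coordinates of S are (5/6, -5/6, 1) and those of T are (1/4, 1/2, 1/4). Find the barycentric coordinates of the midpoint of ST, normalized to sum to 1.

Since both coordinate triples sum to 1, the midpoint's barycentrics are the componentwise average.
(5/6+1/4)/2 = 13/24; similarly -1/6 and 5/8.

(13/24, -1/6, 5/8)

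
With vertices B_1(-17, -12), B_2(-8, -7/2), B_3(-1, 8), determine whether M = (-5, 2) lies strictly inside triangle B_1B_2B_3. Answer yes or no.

Barycentric coordinates of M: (1/11, 4/11, 6/11).
The three coordinates are positive, positive, positive; a point is interior exactly when all three are positive.

yes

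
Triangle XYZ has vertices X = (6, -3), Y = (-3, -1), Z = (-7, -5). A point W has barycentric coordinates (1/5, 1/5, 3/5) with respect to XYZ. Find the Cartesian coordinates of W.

W = (1/5)·X + (1/5)·Y + (3/5)·Z.
x-coordinate: (1/5)·6 + (1/5)·(-3) + (3/5)·(-7) = -18/5.
y-coordinate: (1/5)·(-3) + (1/5)·(-1) + (3/5)·(-5) = -19/5.

(-18/5, -19/5)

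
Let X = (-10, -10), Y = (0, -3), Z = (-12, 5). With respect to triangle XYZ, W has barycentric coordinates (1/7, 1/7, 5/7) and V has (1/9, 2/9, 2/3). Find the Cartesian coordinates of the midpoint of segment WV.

(-86/9, 103/63)

Barycentric coordinates of the midpoint are the average: (8/63, 23/126, 29/42).
Converting: (8/63)·X + (23/126)·Y + (29/42)·Z = (-86/9, 103/63).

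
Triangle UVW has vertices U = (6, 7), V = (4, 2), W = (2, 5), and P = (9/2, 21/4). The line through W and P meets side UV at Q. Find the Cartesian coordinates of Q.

Barycentric coordinates of P with respect to UVW: (1/2, 1/4, 1/4).
On side UV the W-coordinate is zero; dropping P's W-weight 1/4 and renormalizing the remaining 1/2 : 1/4 gives weights 2/3, 1/3 on U, V.
Q = (2/3)·(6, 7) + (1/3)·(4, 2) = (16/3, 16/3).

(16/3, 16/3)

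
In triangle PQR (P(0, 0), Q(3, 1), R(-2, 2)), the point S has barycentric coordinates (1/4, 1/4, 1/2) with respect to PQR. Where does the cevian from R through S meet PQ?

Line RS meets PQ where the R-coordinate vanishes; zeroing S's R-weight and renormalizing leaves P, Q-weights 1/4 : 1/4 → (1/2, 1/2).
So T = (1/2)·P + (1/2)·Q = (3/2, 1/2).

(3/2, 1/2)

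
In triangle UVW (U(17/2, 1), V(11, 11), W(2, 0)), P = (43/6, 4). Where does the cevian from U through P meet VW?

Barycentric coordinates of P with respect to UVW: (1/3, 1/3, 1/3).
On side VW the U-coordinate is zero; dropping P's U-weight 1/3 and renormalizing the remaining 1/3 : 1/3 gives weights 1/2, 1/2 on V, W.
Q = (1/2)·(11, 11) + (1/2)·(2, 0) = (13/2, 11/2).

(13/2, 11/2)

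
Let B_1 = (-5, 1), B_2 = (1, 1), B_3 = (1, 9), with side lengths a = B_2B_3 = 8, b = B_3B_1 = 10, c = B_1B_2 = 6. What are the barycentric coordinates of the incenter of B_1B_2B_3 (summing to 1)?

The incenter has barycentric coordinates proportional to the opposite side lengths: (8 : 10 : 6).
Normalizing by 8+10+6 = 24 gives (1/3, 5/12, 1/4).

(1/3, 5/12, 1/4)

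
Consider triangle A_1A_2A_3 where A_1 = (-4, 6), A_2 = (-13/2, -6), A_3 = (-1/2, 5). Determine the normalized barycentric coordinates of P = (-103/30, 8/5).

Signed area of the reference triangle: [A_1A_2A_3] = ½·((-4)·(-6−5) + (-13/2)·(5−6) + (-1/2)·(6−(-6))) = ½·(44 + 13/2 − 6) = 89/4.
[PA_2A_3] = ½·((-103/30)·(-6−5) + (-13/2)·(5−(8/5)) + (-1/2)·(8/5−(-6))) = ½·(1133/30 − 221/10 − 19/5) = 89/15, so the A_1-coordinate is (89/15)/(89/4) = 4/15.
[A_1PA_3] = ½·((-4)·(8/5−5) + (-103/30)·(5−6) + (-1/2)·(6−(8/5))) = ½·(68/5 + 103/30 − 11/5) = 89/12, so the A_2-coordinate is 1/3.
[A_1A_2P] = ½·((-4)·(-6−(8/5)) + (-13/2)·(8/5−6) + (-103/30)·(6−(-6))) = ½·(152/5 + 143/5 − 206/5) = 89/10, so the A_3-coordinate is 2/5.
Check: 4/15 + 1/3 + 2/5 = 1.

(4/15, 1/3, 2/5)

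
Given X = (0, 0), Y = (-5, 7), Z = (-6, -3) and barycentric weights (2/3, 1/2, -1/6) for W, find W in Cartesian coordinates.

W = (2/3)·X + (1/2)·Y + (-1/6)·Z.
x-coordinate: (2/3)·0 + (1/2)·(-5) + (-1/6)·(-6) = -3/2.
y-coordinate: (2/3)·0 + (1/2)·7 + (-1/6)·(-3) = 4.

(-3/2, 4)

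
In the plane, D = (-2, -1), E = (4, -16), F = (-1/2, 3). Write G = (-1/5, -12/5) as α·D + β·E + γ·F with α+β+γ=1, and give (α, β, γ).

(2/5, 1/5, 2/5)

Signed area of the reference triangle: [DEF] = ½·((-2)·(-16−3) + 4·(3−(-1)) + (-1/2)·(-1−(-16))) = ½·(38 + 16 − 15/2) = 93/4.
[GEF] = ½·((-1/5)·(-16−3) + 4·(3−(-12/5)) + (-1/2)·(-12/5−(-16))) = ½·(19/5 + 108/5 − 34/5) = 93/10, so the D-coordinate is (93/10)/(93/4) = 2/5.
[DGF] = ½·((-2)·(-12/5−3) + (-1/5)·(3−(-1)) + (-1/2)·(-1−(-12/5))) = ½·(54/5 − 4/5 − 7/10) = 93/20, so the E-coordinate is 1/5.
[DEG] = ½·((-2)·(-16−(-12/5)) + 4·(-12/5−(-1)) + (-1/5)·(-1−(-16))) = ½·(136/5 − 28/5 − 3) = 93/10, so the F-coordinate is 2/5.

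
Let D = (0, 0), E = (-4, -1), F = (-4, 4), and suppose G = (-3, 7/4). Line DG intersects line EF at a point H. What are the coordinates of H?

Barycentric coordinates of G with respect to DEF: (1/4, 1/4, 1/2).
On side EF the D-coordinate is zero; dropping G's D-weight 1/4 and renormalizing the remaining 1/4 : 1/2 gives weights 1/3, 2/3 on E, F.
H = (1/3)·(-4, -1) + (2/3)·(-4, 4) = (-4, 7/3).

(-4, 7/3)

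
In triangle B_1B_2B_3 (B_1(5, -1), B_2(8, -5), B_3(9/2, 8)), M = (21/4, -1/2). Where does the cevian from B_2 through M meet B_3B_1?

(89/18, 0)

Barycentric coordinates of M with respect to B_1B_2B_3: (4/5, 1/10, 1/10).
On side B_3B_1 the B_2-coordinate is zero; dropping M's B_2-weight 1/10 and renormalizing the remaining 1/10 : 4/5 gives weights 1/9, 8/9 on B_3, B_1.
N = (1/9)·(9/2, 8) + (8/9)·(5, -1) = (89/18, 0).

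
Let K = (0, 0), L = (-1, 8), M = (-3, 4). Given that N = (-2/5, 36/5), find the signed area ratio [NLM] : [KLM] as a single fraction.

[KLM] = ½·(0·(8−4) + (-1)·(4−0) + (-3)·(0−8)) = ½·(0 − 4 + 24) = 10.
[NLM] = ½·((-2/5)·(8−4) + (-1)·(4−(36/5)) + (-3)·(36/5−8)) = ½·(-8/5 + 16/5 + 12/5) = 2, so the ratio is 2/10 = 1/5.

1/5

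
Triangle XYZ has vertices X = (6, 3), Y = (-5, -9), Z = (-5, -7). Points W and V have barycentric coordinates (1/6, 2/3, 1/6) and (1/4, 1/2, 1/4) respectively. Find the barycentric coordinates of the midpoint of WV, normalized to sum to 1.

(5/24, 7/12, 5/24)

Since both coordinate triples sum to 1, the midpoint's barycentrics are the componentwise average.
(1/6+1/4)/2 = 5/24; similarly 7/12 and 5/24.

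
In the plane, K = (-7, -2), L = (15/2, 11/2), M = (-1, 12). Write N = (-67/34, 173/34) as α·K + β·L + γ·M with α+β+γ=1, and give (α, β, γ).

Signed area of the reference triangle: [KLM] = ½·((-7)·(11/2−12) + (15/2)·(12−(-2)) + (-1)·(-2−(11/2))) = ½·(91/2 + 105 + 15/2) = 79.
[NLM] = ½·((-67/34)·(11/2−12) + (15/2)·(12−(173/34)) + (-1)·(173/34−(11/2))) = ½·(871/68 + 3525/68 + 7/17) = 553/17, so the K-coordinate is (553/17)/79 = 7/17.
[KNM] = ½·((-7)·(173/34−12) + (-67/34)·(12−(-2)) + (-1)·(-2−(173/34))) = ½·(1645/34 − 469/17 + 241/34) = 237/17, so the L-coordinate is 3/17.
[KLN] = ½·((-7)·(11/2−(173/34)) + (15/2)·(173/34−(-2)) + (-67/34)·(-2−(11/2))) = ½·(-49/17 + 3615/68 + 1005/68) = 553/17, so the M-coordinate is 7/17.

(7/17, 3/17, 7/17)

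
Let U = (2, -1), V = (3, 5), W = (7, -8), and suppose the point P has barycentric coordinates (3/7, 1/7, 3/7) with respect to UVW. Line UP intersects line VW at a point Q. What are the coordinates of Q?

Line UP meets VW where the U-coordinate vanishes; zeroing P's U-weight and renormalizing leaves V, W-weights 1/7 : 3/7 → (1/4, 3/4).
So Q = (1/4)·V + (3/4)·W = (6, -19/4).

(6, -19/4)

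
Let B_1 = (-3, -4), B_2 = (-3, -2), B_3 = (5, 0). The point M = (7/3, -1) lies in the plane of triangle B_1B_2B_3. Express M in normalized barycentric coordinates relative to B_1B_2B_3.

(1/6, 1/6, 2/3)

Signed area of the reference triangle: [B_1B_2B_3] = ½·((-3)·(-2−0) + (-3)·(0−(-4)) + 5·(-4−(-2))) = ½·(6 − 12 − 10) = -8.
[MB_2B_3] = ½·((7/3)·(-2−0) + (-3)·(0−(-1)) + 5·(-1−(-2))) = ½·(-14/3 − 3 + 5) = -4/3, so the B_1-coordinate is (-4/3)/(-8) = 1/6.
[B_1MB_3] = ½·((-3)·(-1−0) + (7/3)·(0−(-4)) + 5·(-4−(-1))) = ½·(3 + 28/3 − 15) = -4/3, so the B_2-coordinate is 1/6.
[B_1B_2M] = ½·((-3)·(-2−(-1)) + (-3)·(-1−(-4)) + (7/3)·(-4−(-2))) = ½·(3 − 9 − 14/3) = -16/3, so the B_3-coordinate is 2/3.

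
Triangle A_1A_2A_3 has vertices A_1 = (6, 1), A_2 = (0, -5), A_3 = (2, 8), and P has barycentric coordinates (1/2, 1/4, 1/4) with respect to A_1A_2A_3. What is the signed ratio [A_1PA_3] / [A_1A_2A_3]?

The signed ratio [A_1PA_3]/[A_1A_2A_3] equals the barycentric coordinate of P at vertex A_2, which is 1/4.

1/4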